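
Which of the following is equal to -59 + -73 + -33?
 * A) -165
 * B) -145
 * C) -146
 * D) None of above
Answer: A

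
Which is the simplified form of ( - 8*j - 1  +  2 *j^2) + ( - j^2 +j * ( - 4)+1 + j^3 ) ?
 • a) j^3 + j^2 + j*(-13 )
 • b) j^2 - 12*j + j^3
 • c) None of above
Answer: b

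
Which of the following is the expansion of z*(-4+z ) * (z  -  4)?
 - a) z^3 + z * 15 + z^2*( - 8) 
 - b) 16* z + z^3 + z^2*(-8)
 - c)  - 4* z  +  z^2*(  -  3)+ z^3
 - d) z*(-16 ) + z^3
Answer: b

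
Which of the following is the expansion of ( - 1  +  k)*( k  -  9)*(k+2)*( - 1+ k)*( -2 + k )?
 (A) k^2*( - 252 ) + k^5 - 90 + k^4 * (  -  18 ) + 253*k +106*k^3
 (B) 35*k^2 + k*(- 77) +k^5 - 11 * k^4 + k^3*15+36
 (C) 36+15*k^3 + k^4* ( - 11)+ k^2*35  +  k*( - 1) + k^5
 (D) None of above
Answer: D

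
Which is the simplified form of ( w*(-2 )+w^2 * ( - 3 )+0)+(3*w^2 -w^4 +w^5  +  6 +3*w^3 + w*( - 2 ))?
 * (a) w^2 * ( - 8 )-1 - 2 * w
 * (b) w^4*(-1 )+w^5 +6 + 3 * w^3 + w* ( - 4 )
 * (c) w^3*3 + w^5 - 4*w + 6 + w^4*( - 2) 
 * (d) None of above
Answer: b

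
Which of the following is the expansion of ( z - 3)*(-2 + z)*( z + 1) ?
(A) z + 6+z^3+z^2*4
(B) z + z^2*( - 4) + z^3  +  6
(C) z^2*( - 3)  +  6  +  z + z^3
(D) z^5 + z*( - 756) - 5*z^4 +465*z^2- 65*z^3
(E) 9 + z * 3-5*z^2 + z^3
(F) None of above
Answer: B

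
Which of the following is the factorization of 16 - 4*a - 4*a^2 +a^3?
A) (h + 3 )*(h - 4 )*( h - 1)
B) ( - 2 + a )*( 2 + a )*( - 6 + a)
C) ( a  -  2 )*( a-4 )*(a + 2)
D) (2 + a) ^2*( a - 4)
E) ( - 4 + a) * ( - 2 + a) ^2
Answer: C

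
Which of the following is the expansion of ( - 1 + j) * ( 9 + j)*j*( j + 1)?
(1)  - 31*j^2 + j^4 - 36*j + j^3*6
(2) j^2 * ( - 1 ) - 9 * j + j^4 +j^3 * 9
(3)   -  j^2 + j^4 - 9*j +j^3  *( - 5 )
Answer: 2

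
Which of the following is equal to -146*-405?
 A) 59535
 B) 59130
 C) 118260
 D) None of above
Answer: B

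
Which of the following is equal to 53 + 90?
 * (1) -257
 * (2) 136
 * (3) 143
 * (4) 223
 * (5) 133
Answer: 3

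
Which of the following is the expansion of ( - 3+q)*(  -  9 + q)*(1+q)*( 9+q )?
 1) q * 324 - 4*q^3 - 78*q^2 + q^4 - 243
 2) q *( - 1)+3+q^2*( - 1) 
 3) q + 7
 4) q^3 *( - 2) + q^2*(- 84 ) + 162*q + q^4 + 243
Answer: 4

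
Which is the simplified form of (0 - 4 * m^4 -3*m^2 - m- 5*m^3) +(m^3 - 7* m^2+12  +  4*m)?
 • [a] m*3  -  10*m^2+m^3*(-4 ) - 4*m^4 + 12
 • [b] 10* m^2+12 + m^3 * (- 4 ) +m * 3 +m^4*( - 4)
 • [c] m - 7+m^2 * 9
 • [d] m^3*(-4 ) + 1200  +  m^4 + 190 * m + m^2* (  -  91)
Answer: a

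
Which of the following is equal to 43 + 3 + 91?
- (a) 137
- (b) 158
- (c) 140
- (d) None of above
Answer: a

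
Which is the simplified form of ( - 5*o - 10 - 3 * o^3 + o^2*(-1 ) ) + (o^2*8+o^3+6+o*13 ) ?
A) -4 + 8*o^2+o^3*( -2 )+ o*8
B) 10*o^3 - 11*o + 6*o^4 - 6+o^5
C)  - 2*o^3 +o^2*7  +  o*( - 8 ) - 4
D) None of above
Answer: D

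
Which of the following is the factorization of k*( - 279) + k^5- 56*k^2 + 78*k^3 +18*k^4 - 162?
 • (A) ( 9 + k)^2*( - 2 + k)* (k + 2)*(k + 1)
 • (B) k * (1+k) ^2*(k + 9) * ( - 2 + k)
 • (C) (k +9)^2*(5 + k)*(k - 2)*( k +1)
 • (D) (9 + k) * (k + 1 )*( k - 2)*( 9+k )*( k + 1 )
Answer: D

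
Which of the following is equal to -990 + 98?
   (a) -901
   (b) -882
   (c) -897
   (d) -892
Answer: d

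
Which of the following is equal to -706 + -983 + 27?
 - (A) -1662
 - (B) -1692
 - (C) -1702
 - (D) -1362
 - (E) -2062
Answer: A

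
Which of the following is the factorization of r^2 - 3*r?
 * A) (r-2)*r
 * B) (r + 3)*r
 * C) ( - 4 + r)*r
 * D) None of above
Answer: D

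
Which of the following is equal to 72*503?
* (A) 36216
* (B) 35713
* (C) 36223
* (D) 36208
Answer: A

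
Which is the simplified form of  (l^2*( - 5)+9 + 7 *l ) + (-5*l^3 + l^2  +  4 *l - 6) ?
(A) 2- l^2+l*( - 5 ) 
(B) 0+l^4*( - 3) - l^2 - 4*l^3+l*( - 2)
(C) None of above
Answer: C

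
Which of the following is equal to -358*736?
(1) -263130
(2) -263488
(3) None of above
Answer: 2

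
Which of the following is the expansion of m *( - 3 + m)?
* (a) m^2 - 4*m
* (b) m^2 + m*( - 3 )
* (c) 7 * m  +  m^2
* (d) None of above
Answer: b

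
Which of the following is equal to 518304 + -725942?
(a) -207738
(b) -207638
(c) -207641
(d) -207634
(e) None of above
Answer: b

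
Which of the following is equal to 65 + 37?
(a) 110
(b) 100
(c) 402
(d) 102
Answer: d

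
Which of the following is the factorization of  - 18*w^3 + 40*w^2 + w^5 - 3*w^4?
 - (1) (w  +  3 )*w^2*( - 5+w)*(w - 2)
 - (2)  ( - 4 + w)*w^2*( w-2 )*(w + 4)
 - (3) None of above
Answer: 3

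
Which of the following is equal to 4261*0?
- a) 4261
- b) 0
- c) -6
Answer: b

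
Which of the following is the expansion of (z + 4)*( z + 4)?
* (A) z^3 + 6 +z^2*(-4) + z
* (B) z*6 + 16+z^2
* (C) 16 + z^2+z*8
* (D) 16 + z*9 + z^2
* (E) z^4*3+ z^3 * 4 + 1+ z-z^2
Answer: C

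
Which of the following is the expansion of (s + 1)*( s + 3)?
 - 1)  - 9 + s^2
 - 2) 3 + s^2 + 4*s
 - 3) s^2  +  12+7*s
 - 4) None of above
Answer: 2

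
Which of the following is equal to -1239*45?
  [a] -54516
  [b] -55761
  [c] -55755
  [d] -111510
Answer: c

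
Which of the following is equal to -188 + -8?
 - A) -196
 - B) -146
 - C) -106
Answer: A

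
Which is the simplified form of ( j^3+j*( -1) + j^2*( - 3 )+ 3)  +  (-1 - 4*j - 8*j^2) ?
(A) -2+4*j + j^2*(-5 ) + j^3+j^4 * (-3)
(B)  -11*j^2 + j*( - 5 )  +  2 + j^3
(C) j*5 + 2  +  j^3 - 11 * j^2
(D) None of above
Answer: B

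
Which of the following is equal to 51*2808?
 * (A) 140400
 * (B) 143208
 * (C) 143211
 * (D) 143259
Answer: B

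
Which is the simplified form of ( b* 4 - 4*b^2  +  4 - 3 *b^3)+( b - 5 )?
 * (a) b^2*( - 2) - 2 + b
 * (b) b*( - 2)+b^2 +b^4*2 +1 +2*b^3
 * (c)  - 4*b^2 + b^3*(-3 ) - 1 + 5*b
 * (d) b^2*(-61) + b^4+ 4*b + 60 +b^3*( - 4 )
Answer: c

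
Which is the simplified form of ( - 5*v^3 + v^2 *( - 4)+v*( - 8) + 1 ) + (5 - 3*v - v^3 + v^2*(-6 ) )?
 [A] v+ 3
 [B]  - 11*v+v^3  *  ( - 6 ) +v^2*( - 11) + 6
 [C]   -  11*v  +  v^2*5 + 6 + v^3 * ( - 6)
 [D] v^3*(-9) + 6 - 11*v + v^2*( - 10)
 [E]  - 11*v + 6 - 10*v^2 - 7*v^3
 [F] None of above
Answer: F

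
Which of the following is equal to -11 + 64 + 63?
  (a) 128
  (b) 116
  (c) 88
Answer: b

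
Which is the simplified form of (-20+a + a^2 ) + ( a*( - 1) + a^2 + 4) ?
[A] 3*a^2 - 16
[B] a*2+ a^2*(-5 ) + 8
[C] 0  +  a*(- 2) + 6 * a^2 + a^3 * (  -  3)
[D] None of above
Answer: D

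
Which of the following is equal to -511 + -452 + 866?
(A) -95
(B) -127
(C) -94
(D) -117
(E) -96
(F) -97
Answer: F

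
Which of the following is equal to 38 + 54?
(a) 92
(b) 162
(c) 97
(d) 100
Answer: a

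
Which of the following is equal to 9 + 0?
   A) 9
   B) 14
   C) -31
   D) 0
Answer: A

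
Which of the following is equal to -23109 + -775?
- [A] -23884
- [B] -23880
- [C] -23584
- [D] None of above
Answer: A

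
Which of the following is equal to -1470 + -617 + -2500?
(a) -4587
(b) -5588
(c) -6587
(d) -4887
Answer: a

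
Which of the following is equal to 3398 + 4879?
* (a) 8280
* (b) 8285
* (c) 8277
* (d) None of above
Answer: c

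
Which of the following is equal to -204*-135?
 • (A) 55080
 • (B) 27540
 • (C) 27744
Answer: B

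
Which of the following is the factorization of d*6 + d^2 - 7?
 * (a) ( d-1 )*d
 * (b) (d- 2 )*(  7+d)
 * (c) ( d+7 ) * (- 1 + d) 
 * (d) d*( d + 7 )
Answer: c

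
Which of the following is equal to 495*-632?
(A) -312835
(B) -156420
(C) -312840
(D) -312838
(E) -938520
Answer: C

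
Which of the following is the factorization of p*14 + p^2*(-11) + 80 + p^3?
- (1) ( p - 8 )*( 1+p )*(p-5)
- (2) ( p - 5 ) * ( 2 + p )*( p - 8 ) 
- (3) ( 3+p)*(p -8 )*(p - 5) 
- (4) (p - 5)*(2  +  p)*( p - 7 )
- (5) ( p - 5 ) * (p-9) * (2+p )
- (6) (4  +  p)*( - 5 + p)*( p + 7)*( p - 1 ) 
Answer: 2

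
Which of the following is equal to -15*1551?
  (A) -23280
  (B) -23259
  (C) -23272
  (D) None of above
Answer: D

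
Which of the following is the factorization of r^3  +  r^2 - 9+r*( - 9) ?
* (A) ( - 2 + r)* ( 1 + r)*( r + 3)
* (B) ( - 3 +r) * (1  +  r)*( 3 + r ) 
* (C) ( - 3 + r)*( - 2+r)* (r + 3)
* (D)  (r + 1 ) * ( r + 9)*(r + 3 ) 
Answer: B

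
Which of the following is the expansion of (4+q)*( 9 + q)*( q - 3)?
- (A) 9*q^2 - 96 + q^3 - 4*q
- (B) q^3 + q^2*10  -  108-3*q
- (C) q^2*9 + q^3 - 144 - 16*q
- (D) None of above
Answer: B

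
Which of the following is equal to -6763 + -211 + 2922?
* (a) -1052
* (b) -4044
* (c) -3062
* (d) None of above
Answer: d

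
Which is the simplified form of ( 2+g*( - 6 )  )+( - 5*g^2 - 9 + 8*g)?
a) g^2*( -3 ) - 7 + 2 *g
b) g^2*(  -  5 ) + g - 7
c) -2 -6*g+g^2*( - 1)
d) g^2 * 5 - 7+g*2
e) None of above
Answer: e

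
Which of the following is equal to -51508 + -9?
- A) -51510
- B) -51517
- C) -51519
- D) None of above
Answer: B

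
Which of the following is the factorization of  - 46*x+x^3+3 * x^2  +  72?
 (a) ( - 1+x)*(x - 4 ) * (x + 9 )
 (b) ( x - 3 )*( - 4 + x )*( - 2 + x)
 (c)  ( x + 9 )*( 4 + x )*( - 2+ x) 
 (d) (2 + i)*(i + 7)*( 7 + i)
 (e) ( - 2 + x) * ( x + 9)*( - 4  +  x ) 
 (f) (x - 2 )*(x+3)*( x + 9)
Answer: e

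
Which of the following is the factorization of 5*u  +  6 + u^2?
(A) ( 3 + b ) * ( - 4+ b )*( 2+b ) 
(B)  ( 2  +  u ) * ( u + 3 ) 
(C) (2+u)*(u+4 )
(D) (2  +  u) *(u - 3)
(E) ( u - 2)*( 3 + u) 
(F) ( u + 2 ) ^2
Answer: B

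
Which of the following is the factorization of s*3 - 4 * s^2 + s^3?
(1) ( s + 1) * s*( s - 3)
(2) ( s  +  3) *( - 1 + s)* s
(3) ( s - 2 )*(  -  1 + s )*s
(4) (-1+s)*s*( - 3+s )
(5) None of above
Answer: 4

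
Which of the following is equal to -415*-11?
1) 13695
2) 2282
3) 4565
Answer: 3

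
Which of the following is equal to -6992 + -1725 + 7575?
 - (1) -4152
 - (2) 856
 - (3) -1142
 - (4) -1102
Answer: 3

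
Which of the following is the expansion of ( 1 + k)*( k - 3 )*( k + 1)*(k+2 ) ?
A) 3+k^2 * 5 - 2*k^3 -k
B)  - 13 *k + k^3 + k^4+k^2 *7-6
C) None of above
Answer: C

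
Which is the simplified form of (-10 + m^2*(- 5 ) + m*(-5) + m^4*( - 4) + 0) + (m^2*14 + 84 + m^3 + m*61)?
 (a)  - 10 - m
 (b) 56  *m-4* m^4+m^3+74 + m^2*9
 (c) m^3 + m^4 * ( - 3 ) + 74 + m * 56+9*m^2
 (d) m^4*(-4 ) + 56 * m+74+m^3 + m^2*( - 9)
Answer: b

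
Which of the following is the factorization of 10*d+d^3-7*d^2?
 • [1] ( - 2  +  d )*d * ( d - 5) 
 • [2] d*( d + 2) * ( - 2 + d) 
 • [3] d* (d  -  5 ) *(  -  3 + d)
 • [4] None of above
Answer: 1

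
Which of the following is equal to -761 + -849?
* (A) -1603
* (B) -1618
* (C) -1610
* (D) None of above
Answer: C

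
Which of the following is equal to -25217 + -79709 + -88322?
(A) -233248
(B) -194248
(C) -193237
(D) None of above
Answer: D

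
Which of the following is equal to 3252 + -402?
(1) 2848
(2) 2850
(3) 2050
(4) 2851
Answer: 2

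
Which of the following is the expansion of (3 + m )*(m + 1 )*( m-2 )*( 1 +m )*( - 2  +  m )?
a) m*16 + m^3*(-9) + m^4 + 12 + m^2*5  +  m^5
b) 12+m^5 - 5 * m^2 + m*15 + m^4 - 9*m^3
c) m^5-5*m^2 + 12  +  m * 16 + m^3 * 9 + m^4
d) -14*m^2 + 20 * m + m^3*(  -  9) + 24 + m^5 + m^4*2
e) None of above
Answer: e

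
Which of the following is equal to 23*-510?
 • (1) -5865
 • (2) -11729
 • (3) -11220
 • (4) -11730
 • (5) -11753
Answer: 4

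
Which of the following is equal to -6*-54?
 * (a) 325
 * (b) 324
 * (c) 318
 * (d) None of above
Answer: b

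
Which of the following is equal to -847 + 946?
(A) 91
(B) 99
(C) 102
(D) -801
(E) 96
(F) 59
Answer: B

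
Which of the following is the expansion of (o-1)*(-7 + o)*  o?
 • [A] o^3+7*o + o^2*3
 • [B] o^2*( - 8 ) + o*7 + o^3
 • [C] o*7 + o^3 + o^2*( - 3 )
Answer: B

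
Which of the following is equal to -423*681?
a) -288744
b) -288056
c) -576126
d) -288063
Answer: d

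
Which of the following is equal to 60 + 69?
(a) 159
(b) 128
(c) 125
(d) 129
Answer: d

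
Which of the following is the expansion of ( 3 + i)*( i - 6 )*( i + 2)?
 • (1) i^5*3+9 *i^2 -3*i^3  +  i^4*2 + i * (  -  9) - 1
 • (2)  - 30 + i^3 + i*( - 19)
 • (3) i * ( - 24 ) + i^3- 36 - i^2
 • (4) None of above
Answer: 3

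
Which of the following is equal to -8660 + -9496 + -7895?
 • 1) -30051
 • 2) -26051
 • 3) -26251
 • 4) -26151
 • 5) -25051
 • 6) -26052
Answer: 2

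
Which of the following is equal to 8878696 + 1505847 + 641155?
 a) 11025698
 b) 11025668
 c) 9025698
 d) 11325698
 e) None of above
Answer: a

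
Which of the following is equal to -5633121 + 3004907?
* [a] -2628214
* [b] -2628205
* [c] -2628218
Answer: a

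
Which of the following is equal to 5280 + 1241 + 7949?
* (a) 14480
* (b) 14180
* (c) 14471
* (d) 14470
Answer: d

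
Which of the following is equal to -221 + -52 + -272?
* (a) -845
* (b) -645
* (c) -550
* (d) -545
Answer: d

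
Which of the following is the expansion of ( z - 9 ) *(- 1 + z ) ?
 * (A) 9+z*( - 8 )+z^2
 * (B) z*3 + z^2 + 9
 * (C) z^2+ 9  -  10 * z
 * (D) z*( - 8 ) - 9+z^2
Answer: C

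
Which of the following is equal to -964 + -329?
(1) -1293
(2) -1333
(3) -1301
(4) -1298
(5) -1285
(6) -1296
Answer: 1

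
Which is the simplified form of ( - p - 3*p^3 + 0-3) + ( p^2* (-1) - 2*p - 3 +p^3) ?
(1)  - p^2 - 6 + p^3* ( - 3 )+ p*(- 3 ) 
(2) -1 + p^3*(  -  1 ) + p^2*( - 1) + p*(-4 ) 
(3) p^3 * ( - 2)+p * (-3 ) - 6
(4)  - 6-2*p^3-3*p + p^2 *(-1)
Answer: 4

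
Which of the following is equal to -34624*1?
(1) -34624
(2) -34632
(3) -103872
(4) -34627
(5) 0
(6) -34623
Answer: 1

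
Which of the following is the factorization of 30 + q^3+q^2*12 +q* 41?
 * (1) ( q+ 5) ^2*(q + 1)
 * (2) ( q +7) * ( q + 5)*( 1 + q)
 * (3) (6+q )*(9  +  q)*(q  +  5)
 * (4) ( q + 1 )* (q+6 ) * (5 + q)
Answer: 4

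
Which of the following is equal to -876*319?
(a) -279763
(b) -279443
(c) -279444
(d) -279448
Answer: c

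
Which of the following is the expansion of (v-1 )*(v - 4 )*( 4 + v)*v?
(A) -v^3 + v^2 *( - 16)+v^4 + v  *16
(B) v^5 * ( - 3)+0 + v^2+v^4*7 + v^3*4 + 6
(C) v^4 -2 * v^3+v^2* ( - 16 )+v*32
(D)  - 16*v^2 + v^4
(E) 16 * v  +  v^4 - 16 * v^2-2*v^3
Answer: A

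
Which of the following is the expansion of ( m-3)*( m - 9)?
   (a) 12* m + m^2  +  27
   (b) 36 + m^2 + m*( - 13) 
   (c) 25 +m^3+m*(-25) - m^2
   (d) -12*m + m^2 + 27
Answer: d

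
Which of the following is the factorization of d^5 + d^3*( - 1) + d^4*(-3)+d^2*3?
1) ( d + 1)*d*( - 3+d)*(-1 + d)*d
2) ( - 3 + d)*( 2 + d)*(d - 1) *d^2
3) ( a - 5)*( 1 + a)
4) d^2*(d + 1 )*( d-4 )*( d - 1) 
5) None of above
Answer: 1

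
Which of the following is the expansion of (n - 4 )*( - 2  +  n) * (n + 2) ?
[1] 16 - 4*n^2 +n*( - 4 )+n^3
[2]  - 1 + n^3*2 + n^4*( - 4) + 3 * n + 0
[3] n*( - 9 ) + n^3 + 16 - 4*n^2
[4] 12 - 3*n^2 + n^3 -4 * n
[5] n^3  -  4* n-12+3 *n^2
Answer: 1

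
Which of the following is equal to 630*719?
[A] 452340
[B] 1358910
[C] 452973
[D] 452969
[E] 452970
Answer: E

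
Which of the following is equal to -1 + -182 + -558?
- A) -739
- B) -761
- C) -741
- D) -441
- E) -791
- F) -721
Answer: C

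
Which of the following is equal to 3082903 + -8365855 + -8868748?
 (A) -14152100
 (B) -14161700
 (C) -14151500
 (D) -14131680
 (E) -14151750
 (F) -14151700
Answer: F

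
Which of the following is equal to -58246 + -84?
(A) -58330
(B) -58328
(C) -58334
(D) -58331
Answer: A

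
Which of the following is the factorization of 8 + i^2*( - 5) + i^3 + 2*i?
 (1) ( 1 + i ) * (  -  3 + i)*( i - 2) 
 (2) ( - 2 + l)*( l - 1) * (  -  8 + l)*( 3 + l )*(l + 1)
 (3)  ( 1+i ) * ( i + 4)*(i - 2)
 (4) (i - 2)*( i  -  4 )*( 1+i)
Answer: 4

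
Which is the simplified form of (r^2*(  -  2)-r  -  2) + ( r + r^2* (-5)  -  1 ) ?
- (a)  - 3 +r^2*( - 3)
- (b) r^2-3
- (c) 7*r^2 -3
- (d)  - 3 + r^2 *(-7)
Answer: d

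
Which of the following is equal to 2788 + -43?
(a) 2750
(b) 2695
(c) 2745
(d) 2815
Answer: c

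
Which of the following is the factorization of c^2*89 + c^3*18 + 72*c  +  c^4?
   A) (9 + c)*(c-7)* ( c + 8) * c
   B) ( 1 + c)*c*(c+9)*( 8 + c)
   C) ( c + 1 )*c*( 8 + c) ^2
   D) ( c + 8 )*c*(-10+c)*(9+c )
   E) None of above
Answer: B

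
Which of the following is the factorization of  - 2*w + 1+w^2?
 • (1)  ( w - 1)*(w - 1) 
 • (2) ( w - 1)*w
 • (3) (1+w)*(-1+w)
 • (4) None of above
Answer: 1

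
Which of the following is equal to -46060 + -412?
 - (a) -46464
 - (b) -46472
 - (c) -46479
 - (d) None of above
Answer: b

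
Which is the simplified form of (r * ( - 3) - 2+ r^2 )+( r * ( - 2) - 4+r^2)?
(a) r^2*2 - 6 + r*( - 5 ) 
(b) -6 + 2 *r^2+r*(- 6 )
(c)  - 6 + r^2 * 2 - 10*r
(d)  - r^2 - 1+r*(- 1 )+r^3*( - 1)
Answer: a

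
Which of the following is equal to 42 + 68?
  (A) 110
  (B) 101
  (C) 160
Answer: A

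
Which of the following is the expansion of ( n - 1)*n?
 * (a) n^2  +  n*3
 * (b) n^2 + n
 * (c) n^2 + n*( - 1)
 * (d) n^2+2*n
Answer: c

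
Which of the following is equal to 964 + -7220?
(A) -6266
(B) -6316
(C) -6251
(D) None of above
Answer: D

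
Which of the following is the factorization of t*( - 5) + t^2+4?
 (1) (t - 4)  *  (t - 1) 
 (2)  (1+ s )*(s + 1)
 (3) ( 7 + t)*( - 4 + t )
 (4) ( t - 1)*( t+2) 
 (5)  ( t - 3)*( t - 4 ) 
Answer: 1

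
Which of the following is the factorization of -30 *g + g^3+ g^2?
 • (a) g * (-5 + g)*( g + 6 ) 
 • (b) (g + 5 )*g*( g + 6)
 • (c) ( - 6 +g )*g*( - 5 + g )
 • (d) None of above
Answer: a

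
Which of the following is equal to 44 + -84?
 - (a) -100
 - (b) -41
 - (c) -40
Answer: c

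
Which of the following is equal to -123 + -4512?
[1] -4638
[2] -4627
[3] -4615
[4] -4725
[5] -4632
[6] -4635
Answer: 6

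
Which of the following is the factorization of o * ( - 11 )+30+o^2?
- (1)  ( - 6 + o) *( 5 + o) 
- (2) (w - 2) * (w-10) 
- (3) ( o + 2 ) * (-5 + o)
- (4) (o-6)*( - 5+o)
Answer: 4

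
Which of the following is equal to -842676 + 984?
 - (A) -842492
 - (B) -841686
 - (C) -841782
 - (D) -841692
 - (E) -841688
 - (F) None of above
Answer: D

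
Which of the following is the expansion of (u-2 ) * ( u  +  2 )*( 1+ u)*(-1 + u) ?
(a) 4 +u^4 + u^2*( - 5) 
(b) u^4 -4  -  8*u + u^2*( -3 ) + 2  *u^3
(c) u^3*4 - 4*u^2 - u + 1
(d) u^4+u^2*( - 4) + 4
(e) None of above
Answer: a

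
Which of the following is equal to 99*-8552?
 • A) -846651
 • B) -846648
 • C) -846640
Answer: B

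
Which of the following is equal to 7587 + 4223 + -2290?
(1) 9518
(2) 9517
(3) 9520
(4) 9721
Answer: 3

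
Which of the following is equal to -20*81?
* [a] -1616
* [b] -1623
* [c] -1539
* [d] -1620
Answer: d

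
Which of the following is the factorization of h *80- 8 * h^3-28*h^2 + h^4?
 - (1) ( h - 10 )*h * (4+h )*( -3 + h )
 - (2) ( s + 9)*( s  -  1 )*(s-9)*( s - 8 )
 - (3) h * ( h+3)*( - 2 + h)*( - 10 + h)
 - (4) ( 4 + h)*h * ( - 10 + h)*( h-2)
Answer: 4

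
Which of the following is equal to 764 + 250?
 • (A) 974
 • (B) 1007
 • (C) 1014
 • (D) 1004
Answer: C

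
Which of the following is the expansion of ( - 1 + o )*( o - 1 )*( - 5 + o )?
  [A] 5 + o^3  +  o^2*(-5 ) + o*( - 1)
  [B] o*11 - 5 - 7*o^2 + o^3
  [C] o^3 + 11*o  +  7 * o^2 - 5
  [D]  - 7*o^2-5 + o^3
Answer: B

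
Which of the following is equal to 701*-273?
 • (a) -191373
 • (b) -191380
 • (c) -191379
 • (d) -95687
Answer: a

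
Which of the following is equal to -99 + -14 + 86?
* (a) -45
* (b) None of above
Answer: b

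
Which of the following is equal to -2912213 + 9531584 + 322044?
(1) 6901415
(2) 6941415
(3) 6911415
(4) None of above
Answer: 2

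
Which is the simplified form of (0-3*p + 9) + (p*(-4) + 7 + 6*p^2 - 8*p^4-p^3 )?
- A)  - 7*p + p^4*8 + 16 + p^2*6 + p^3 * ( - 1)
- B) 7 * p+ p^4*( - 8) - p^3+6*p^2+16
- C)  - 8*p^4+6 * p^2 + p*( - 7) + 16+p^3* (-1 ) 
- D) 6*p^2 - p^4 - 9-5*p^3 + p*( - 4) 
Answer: C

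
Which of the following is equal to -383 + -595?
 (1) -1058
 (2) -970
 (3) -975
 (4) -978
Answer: 4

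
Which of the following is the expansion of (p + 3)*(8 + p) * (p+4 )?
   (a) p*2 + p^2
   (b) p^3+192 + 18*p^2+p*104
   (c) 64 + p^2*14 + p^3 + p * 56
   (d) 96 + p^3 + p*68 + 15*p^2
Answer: d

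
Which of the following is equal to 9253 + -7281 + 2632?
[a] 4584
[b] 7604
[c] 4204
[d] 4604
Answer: d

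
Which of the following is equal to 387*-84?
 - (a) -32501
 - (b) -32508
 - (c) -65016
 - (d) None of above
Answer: b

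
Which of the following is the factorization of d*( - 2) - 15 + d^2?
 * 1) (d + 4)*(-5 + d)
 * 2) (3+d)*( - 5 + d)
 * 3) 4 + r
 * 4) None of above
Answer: 2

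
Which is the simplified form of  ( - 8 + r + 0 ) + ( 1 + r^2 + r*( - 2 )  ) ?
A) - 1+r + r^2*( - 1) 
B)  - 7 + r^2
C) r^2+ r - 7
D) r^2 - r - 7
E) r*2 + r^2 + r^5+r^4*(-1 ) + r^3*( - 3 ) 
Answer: D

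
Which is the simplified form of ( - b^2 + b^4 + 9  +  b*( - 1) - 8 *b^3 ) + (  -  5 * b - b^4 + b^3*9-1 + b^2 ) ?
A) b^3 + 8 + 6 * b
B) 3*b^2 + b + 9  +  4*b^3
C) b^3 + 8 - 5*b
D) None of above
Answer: D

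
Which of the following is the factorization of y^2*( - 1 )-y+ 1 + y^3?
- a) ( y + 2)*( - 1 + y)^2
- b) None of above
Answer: b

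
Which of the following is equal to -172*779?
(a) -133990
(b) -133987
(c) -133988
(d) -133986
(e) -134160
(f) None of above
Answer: c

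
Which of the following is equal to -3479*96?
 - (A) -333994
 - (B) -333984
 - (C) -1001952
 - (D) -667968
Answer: B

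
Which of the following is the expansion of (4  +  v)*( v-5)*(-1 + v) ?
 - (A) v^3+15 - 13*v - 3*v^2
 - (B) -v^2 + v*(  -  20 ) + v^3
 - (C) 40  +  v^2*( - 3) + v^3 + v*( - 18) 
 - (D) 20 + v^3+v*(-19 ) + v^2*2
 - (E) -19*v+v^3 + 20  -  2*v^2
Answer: E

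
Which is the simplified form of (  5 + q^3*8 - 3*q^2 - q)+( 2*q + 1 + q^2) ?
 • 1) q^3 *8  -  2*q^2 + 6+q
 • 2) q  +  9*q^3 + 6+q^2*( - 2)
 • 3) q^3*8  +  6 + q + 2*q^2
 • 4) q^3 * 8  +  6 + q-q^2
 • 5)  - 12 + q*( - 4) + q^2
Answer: 1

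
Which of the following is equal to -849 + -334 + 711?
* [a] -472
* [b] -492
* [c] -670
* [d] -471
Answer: a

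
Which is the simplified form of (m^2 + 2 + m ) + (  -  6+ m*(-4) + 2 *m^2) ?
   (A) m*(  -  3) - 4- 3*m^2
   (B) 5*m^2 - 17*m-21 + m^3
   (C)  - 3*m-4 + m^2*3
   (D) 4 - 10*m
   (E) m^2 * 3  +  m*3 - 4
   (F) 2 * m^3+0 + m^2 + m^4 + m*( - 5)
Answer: C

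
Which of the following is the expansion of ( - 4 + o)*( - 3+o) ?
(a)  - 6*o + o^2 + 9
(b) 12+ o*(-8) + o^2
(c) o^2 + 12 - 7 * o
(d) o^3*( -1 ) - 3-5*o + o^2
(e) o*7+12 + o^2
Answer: c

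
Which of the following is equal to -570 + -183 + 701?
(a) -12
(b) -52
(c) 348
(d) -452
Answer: b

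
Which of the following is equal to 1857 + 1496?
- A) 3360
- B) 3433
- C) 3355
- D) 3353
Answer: D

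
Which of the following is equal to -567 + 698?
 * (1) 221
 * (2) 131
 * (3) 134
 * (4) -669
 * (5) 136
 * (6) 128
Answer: 2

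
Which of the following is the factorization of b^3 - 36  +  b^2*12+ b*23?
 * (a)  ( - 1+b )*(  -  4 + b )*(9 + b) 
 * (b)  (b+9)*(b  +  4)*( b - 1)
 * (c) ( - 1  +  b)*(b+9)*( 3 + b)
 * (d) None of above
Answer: b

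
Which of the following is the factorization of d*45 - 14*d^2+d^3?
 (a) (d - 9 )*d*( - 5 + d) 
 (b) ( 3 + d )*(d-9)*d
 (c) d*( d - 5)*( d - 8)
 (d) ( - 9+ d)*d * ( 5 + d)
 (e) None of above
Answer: a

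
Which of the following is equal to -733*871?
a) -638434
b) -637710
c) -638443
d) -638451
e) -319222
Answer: c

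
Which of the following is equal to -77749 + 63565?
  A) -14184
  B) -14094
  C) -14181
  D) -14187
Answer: A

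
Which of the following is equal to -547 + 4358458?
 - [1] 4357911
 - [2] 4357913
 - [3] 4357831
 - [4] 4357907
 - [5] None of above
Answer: 1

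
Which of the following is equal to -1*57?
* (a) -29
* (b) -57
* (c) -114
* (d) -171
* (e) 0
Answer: b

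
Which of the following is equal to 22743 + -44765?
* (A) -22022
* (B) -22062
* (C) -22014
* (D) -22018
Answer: A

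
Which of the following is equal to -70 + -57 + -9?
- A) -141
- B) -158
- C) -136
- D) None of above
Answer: C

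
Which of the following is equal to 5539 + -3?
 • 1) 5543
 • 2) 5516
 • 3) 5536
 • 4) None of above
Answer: 3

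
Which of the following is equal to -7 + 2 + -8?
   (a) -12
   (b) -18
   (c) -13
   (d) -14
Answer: c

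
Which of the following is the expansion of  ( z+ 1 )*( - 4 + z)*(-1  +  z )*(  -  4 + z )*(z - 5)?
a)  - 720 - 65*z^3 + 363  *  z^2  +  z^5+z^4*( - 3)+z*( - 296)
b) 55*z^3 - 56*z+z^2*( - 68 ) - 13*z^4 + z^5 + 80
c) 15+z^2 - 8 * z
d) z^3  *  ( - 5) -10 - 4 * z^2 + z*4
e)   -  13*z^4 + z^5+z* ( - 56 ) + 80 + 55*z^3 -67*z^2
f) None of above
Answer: e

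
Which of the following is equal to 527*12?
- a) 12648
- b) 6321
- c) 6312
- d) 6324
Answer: d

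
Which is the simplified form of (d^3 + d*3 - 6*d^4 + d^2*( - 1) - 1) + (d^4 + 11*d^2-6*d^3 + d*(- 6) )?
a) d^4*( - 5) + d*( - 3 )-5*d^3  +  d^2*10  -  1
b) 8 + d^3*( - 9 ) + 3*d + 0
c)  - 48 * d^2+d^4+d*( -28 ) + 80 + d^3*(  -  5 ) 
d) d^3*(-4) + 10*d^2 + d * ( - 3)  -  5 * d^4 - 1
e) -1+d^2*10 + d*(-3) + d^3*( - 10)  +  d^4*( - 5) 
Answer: a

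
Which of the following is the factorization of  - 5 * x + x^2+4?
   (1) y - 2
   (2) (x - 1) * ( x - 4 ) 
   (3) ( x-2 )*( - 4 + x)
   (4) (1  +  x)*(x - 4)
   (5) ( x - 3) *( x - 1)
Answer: 2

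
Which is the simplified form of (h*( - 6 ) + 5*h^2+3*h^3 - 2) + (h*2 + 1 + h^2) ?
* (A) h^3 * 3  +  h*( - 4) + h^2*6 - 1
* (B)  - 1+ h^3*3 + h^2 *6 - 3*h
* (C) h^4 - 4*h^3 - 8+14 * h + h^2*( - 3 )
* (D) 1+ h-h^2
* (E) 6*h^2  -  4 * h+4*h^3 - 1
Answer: A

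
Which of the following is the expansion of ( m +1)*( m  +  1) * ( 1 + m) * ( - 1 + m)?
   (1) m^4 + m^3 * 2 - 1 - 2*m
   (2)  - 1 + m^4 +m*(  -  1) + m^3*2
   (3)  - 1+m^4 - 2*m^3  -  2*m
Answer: 1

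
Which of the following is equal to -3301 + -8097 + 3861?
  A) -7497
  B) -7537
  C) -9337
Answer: B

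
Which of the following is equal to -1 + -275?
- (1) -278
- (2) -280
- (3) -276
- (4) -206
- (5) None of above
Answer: 3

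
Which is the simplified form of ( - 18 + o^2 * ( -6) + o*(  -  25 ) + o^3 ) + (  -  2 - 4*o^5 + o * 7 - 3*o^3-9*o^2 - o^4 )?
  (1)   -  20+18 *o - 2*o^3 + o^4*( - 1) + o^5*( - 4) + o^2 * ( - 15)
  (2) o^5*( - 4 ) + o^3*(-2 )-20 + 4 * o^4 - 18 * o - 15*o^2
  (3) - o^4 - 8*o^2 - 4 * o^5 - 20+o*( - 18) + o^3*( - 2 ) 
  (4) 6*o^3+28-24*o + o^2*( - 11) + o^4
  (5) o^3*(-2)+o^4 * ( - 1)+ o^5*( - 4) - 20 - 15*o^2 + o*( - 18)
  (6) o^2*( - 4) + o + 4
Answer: 5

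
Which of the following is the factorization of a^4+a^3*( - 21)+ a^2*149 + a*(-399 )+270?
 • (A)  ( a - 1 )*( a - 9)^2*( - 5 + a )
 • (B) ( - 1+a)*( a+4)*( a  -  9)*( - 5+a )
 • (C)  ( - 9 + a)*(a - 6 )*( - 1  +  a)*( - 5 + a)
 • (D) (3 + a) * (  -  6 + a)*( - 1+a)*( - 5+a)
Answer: C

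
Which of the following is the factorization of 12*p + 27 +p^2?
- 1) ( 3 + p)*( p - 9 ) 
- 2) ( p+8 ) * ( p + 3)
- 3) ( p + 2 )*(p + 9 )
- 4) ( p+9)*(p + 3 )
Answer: 4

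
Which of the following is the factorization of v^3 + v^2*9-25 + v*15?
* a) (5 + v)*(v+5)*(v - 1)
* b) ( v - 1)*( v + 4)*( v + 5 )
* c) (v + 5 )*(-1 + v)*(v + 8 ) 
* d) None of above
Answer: a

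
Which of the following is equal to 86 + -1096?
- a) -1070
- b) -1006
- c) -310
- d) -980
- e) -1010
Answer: e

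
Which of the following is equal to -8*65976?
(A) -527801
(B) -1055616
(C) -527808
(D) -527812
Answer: C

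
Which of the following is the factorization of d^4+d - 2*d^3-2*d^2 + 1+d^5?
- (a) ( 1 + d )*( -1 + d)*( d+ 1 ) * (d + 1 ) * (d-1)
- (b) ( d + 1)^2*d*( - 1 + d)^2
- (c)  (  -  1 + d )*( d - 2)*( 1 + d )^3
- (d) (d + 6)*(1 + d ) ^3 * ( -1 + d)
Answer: a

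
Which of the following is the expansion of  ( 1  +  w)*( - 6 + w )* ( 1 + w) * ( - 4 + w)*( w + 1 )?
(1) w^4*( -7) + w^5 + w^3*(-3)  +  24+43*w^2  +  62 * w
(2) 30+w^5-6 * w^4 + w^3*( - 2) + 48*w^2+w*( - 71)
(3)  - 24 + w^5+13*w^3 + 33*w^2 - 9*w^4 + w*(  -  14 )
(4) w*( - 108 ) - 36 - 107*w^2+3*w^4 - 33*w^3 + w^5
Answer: 1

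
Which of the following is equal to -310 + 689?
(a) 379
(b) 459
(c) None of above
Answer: a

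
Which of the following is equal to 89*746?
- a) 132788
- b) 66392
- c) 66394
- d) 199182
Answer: c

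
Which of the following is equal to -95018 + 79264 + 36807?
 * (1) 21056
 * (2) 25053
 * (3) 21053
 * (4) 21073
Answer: 3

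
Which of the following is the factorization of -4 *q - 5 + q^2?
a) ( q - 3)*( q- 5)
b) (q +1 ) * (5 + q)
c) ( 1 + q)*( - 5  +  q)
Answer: c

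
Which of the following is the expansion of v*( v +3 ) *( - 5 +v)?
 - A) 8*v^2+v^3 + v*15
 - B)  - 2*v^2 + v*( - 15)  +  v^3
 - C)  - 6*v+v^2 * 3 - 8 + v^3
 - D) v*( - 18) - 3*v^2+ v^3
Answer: B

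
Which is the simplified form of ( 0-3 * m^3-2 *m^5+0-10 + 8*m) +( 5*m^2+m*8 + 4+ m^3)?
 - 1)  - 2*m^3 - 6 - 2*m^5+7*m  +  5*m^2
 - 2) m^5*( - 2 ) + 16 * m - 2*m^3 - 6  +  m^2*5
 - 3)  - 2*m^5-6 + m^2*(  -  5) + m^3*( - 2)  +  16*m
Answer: 2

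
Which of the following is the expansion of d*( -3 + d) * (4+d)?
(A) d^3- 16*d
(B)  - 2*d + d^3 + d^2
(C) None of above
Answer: C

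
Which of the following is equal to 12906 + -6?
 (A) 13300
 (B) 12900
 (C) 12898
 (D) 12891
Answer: B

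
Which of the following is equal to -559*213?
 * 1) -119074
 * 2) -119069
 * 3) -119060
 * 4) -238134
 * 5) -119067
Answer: 5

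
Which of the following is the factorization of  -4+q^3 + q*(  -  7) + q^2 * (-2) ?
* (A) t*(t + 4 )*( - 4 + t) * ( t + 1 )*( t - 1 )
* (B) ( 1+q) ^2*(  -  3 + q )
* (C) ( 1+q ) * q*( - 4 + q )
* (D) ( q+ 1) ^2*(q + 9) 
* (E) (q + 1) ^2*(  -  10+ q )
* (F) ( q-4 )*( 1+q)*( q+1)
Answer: F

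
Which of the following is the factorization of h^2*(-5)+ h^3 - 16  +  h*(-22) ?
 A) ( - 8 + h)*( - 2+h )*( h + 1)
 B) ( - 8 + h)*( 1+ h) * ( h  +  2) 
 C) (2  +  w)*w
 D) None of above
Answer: B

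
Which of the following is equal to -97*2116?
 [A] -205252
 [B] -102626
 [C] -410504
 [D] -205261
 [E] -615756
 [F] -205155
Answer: A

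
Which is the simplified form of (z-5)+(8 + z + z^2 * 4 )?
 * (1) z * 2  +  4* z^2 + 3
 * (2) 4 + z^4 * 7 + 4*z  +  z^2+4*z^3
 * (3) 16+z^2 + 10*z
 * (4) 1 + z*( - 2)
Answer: 1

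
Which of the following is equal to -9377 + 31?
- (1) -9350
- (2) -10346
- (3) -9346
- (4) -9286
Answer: 3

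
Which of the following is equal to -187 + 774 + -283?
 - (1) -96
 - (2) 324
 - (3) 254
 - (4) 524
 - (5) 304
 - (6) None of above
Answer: 5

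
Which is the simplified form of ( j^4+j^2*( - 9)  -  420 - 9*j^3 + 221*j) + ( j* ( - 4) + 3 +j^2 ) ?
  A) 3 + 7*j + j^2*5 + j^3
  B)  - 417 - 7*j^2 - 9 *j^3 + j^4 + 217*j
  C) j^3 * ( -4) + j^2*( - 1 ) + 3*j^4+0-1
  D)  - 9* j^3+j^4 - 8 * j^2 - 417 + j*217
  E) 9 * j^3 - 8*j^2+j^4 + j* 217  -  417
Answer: D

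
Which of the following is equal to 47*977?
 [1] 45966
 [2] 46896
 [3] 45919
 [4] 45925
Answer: 3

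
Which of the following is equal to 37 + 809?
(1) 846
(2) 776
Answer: 1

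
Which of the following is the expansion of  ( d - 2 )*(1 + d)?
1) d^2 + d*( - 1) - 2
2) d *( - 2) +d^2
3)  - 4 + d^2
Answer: 1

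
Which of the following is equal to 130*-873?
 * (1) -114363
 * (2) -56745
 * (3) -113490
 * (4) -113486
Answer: 3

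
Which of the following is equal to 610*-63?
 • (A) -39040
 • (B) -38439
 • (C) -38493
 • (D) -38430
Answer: D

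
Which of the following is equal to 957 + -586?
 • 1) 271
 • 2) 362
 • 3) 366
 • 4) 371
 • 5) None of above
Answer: 4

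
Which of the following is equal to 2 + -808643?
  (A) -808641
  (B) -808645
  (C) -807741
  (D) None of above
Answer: A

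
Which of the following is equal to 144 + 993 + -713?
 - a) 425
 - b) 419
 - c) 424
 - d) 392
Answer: c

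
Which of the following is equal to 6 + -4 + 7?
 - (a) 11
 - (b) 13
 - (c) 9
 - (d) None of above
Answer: c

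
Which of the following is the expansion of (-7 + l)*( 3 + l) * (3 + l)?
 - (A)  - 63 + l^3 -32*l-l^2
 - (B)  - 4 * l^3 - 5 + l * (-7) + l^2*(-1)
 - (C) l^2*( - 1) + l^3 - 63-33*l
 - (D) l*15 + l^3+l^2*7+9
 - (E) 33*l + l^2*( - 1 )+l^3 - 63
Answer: C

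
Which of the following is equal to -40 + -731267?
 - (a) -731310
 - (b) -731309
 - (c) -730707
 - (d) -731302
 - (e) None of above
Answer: e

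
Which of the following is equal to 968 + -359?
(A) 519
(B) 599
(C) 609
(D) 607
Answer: C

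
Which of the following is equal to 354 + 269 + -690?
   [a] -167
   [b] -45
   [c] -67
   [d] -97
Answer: c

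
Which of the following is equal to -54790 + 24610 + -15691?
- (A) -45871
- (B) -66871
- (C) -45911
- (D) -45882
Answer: A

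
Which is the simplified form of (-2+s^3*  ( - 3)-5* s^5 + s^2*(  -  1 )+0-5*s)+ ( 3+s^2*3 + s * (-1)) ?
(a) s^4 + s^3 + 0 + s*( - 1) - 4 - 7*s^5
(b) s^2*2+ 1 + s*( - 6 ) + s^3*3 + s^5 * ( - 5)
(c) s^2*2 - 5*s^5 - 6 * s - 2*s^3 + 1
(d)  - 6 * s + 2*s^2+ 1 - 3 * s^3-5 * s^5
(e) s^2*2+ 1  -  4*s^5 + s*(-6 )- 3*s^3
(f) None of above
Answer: d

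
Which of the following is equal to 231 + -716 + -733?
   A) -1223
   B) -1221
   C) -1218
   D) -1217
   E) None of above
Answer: C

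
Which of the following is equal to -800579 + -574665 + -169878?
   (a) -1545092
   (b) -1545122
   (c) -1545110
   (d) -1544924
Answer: b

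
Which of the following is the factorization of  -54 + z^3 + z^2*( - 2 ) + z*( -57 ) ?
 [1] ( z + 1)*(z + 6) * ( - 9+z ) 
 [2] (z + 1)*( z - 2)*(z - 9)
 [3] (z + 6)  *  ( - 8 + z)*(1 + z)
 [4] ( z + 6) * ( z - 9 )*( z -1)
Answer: 1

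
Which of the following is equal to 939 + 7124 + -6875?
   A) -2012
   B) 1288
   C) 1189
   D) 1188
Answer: D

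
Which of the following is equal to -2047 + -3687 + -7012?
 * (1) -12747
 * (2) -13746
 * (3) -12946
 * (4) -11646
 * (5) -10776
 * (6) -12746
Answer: 6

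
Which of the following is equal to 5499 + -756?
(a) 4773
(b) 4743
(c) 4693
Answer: b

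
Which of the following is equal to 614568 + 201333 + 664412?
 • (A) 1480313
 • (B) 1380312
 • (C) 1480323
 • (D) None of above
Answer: A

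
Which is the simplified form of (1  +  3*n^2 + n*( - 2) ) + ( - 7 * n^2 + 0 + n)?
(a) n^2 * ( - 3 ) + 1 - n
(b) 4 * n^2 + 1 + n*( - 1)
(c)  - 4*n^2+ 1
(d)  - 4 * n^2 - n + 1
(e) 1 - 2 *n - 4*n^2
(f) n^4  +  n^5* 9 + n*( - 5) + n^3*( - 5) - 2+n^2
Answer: d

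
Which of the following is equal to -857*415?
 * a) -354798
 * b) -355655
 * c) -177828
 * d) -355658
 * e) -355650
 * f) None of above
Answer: b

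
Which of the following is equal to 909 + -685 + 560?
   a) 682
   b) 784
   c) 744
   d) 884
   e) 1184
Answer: b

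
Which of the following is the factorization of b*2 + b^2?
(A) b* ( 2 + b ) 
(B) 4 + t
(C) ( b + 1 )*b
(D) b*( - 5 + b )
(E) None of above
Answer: A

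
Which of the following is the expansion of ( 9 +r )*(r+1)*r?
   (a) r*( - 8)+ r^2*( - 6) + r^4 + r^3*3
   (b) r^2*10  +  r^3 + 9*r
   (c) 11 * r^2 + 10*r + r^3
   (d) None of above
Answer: b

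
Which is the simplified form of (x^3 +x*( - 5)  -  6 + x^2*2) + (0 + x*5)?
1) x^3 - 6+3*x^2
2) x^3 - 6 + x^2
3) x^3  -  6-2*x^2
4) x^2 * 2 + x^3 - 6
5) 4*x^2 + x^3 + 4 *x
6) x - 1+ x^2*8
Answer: 4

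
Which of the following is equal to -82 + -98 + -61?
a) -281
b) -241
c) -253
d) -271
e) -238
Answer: b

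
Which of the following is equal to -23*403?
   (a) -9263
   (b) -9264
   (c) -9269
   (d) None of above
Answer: c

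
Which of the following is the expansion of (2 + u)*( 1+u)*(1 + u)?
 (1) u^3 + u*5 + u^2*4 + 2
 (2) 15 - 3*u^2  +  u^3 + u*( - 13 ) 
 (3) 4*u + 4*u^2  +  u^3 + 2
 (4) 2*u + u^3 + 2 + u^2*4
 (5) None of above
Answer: 1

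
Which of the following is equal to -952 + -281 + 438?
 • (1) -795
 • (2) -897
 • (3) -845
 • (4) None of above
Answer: 1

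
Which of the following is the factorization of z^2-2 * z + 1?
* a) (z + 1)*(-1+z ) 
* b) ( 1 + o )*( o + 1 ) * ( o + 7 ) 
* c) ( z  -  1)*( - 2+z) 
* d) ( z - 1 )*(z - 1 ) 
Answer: d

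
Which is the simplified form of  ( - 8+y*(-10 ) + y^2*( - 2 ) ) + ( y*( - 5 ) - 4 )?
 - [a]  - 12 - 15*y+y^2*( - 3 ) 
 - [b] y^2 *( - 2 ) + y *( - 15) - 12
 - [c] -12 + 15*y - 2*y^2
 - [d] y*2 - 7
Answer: b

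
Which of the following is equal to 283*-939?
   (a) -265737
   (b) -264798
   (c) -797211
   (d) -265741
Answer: a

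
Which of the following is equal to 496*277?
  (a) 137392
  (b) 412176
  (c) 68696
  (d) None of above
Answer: a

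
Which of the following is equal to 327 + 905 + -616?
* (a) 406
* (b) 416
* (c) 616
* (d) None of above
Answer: c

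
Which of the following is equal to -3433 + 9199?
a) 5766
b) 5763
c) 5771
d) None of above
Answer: a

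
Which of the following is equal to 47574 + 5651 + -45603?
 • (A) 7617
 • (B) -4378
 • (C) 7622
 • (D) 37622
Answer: C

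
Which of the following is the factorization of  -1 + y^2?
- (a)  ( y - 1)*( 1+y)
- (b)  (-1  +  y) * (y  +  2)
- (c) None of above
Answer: a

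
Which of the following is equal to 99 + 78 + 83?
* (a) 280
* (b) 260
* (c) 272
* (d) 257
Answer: b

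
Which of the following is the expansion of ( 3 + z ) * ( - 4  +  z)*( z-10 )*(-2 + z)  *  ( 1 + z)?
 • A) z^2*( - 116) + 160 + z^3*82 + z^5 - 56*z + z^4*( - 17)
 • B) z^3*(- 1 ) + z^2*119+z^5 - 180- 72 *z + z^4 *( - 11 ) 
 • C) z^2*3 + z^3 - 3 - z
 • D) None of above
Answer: D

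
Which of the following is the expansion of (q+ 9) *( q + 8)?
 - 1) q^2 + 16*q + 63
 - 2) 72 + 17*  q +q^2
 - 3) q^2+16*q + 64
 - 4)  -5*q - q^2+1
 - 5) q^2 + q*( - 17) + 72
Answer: 2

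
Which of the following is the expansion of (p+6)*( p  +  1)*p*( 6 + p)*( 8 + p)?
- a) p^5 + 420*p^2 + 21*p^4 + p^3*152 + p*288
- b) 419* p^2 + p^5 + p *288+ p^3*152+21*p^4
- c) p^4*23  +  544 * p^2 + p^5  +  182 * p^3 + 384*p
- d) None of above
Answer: a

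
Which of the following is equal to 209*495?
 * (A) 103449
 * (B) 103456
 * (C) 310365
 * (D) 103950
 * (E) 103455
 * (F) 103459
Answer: E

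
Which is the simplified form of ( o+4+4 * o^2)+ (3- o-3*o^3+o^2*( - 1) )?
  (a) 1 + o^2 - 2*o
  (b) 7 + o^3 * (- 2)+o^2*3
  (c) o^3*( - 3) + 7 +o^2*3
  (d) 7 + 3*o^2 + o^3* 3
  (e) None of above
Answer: c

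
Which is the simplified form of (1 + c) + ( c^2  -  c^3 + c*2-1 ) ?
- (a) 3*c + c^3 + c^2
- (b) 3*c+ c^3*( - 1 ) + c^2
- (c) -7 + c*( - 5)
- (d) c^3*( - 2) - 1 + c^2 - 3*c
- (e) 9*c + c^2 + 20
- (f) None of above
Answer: b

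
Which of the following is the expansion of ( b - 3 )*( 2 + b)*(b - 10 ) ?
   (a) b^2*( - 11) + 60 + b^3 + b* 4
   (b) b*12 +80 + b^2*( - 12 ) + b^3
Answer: a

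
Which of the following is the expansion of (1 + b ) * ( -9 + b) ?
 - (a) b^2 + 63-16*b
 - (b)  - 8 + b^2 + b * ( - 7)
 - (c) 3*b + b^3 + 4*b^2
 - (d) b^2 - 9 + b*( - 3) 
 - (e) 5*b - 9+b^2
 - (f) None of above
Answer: f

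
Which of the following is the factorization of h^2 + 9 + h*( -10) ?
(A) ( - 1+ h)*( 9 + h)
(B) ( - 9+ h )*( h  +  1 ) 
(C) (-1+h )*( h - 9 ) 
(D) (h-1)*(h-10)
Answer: C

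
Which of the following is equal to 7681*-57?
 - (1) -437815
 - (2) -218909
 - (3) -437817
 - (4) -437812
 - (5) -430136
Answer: 3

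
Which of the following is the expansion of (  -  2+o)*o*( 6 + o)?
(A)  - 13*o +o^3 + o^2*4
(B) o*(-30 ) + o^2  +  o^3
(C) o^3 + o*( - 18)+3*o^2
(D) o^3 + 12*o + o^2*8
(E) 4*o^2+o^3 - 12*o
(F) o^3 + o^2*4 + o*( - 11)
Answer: E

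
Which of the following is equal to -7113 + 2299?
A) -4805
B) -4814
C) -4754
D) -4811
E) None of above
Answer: B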